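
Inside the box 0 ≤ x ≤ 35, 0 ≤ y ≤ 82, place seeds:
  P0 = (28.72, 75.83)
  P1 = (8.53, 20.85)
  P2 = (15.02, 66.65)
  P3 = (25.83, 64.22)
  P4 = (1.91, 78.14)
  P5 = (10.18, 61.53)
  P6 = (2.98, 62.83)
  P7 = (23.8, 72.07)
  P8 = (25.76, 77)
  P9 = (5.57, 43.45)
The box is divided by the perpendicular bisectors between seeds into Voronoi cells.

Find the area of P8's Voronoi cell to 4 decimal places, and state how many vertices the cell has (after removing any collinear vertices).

Area of P8's cell: 81.7997 (4 vertices)

1. box [0,35]×[0,82]: [(0, 0) (35, 0) (35, 82) (0, 82)]
2. ⊥bis P8·P0 via (27.24,76.415): [(0, 7.5001) (29.4476, 82) (0, 82)]  |A|=1096.9206
3. ⊥bis P8·P1 via (17.145,48.925): [(0, 54.1861) (16.4574, 49.136) (29.4476, 82) (0, 82)]  |A|=712.7557
4. ⊥bis P8·P2 via (20.39,71.825): [(23.961, 68.1194) (29.4476, 82) (10.5845, 82)]  |A|=130.9153
5. ⊥bis P8·P3 via (25.795,70.61): [(21.5831, 70.5869) (24.9436, 70.6053) (29.4476, 82) (10.5845, 82)]  |A|=126.7474
6. ⊥bis P8·P4 via (13.835,77.57): [(13.8831, 78.5771) (21.5831, 70.5869) (24.9436, 70.6053) (29.4476, 82) (14.0467, 82)]  |A|=120.8218
7. ⊥bis P8·P5 via (17.97,69.265): [(13.8831, 78.5771) (21.5831, 70.5869) (24.9436, 70.6053) (29.4476, 82) (14.0467, 82)]  |A|=120.8218
8. ⊥bis P8·P6 via (14.37,69.915): [(13.8831, 78.5771) (21.5831, 70.5869) (24.9436, 70.6053) (29.4476, 82) (14.0467, 82)]  |A|=120.8218
9. ⊥bis P8·P7 via (24.78,74.535): [(13.8967, 78.8618) (26.2637, 73.9451) (29.4476, 82) (14.0467, 82)]  |A|=81.7997
10. ⊥bis P8·P9 via (15.665,60.225): [(13.8967, 78.8618) (26.2637, 73.9451) (29.4476, 82) (14.0467, 82)]  |A|=81.7997
11. canonical 4-gon: [(13.8967, 78.8618) (26.2637, 73.9451) (29.4476, 82) (14.0467, 82)]
12. shoelace: 81.7997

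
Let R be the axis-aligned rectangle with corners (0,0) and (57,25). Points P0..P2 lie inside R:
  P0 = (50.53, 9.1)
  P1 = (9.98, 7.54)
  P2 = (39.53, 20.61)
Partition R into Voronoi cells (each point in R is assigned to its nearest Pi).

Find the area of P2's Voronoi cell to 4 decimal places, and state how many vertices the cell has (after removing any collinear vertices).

Area of P2's cell: 428.6045 (3 vertices)

1. box [0,57]×[0,25]: [(0, 0) (57, 0) (57, 25) (0, 25)]
2. ⊥bis P2·P0 via (45.03,14.855): [(0, 0) (29.4863, 0) (55.6454, 25) (0, 25)]  |A|=1064.1453
3. ⊥bis P2·P1 via (24.755,14.075): [(30.5365, 1.0037) (55.6454, 25) (19.9229, 25)]  |A|=428.6045
4. canonical 3-gon: [(30.5365, 1.0037) (55.6454, 25) (19.9229, 25)]
5. shoelace: 428.6045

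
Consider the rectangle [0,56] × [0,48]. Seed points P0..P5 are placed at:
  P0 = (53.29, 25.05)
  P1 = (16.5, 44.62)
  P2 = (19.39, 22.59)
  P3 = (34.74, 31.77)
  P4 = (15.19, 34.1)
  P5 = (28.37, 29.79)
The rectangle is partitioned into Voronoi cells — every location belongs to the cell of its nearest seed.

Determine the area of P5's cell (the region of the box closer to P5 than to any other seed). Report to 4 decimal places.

Area of P5's cell: 197.0264

1. box [0,56]×[0,48]: [(0, 0) (56, 0) (56, 48) (0, 48)]
2. ⊥bis P5·P0 via (40.83,27.42): [(0, 0) (35.6145, 0) (44.7445, 48) (0, 48)]  |A|=1928.6153
3. ⊥bis P5·P1 via (22.435,37.205): [(0, 19.2479) (0, 0) (35.6145, 0) (44.7445, 48) (35.9219, 48)]  |A|=1412.2003
4. ⊥bis P5·P2 via (23.88,26.19): [(17.9358, 33.6038) (37.3908, 9.339) (44.7445, 48) (35.9219, 48)]  |A|=528.7997
5. ⊥bis P5·P3 via (31.555,30.78): [(28.1388, 41.7704) (17.9358, 33.6038) (37.3908, 9.339) (37.7054, 10.993)]  |A|=215.9815
6. ⊥bis P5·P4 via (21.78,31.945): [(28.1388, 41.7704) (23.8777, 38.3597) (21.0516, 29.7176) (37.3908, 9.339) (37.7054, 10.993)]  |A|=197.0264
7. canonical 5-gon: [(28.1388, 41.7704) (23.8777, 38.3597) (21.0516, 29.7176) (37.3908, 9.339) (37.7054, 10.993)]
8. shoelace: 197.0264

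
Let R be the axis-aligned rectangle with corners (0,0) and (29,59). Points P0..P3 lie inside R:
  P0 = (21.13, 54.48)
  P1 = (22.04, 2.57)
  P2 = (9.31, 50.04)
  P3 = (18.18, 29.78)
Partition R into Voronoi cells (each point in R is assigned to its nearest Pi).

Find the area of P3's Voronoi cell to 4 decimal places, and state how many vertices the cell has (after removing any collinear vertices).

1. box [0,29]×[0,59]: [(0, 0) (29, 0) (29, 59) (0, 59)]
2. ⊥bis P3·P0 via (19.655,42.13): [(0, 44.4775) (0, 0) (29, 0) (29, 41.0139)]  |A|=1239.6247
3. ⊥bis P3·P1 via (20.11,16.175): [(0, 44.4775) (0, 13.3222) (29, 17.4361) (29, 41.0139)]  |A|=793.6288
4. ⊥bis P3·P2 via (13.745,39.91): [(18.9956, 42.2088) (0, 33.8923) (0, 13.3222) (29, 17.4361) (29, 41.0139)]  |A|=693.0933
5. canonical 5-gon: [(18.9956, 42.2088) (0, 33.8923) (0, 13.3222) (29, 17.4361) (29, 41.0139)]
6. shoelace: 693.0933

Area of P3's cell: 693.0933 (5 vertices)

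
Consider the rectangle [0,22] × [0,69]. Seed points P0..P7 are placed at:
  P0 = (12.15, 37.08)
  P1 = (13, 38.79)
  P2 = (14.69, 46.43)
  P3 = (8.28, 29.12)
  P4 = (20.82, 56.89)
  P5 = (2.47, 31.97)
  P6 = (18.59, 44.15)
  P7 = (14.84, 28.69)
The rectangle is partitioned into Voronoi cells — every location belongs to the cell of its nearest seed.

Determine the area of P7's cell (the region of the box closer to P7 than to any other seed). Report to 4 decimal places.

Area of P7's cell: 380.7364

1. box [0,22]×[0,69]: [(0, 0) (22, 0) (22, 69) (0, 69)]
2. ⊥bis P7·P0 via (13.495,32.885): [(0, 28.5582) (0, 0) (22, 0) (22, 35.6119)]  |A|=705.8712
3. ⊥bis P7·P1 via (13.92,33.74): [(19.1116, 34.6858) (0, 28.5582) (0, 0) (22, 0) (22, 35.212)]  |A|=705.2937
4. ⊥bis P7·P2 via (14.765,37.56): [(19.1116, 34.6858) (0, 28.5582) (0, 0) (22, 0) (22, 35.212)]  |A|=705.2937
5. ⊥bis P7·P3 via (11.56,28.905): [(19.1116, 34.6858) (11.7849, 32.3367) (9.6653, 0) (22, 0) (22, 35.212)]  |A|=380.7428
6. ⊥bis P7·P4 via (17.83,42.79): [(19.1116, 34.6858) (11.7849, 32.3367) (9.6653, 0) (22, 0) (22, 35.212)]  |A|=380.7428
7. ⊥bis P7·P5 via (8.655,30.33): [(19.1116, 34.6858) (11.7849, 32.3367) (9.6653, 0) (22, 0) (22, 35.212)]  |A|=380.7428
8. ⊥bis P7·P6 via (16.715,36.42): [(21.8259, 35.1803) (19.1116, 34.6858) (11.7849, 32.3367) (9.6653, 0) (22, 0) (22, 35.1381)]  |A|=380.7364
9. canonical 6-gon: [(21.8259, 35.1803) (19.1116, 34.6858) (11.7849, 32.3367) (9.6653, 0) (22, 0) (22, 35.1381)]
10. shoelace: 380.7364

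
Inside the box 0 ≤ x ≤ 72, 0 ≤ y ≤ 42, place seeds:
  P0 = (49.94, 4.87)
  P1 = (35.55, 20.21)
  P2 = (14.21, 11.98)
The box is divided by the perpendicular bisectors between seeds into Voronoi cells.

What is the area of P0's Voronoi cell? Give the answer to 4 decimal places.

Area of P0's cell: 851.4988

1. box [0,72]×[0,42]: [(0, 0) (72, 0) (72, 42) (0, 42)]
2. ⊥bis P0·P1 via (42.745,12.54): [(29.3771, 0) (72, 0) (72, 39.9832)]  |A|=852.1004
3. ⊥bis P0·P2 via (32.075,8.425): [(30.6329, 1.178) (30.3985, 0) (72, 0) (72, 39.9832)]  |A|=851.4988
4. canonical 4-gon: [(30.6329, 1.178) (30.3985, 0) (72, 0) (72, 39.9832)]
5. shoelace: 851.4988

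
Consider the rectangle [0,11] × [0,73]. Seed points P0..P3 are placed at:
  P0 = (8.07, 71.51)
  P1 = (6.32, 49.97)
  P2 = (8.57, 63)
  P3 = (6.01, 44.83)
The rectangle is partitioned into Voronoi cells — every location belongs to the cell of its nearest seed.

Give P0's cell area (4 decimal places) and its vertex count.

Area of P0's cell: 65.0176 (4 vertices)

1. box [0,11]×[0,73]: [(0, 0) (11, 0) (11, 73) (0, 73)]
2. ⊥bis P0·P1 via (7.195,60.74): [(0, 61.3246) (11, 60.4309) (11, 73) (0, 73)]  |A|=133.3452
3. ⊥bis P0·P2 via (8.32,67.255): [(0, 66.7662) (11, 67.4125) (11, 73) (0, 73)]  |A|=65.0176
4. ⊥bis P0·P3 via (7.04,58.17): [(0, 66.7662) (11, 67.4125) (11, 73) (0, 73)]  |A|=65.0176
5. canonical 4-gon: [(0, 66.7662) (11, 67.4125) (11, 73) (0, 73)]
6. shoelace: 65.0176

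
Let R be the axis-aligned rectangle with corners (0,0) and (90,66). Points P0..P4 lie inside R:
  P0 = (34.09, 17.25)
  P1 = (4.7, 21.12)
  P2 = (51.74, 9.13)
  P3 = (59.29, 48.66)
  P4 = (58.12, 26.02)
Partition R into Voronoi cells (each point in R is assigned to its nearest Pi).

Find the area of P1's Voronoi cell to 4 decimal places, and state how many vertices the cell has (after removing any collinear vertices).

1. box [0,90]×[0,66]: [(0, 0) (90, 0) (90, 66) (0, 66)]
2. ⊥bis P1·P0 via (19.395,19.185): [(0, 0) (16.8688, 0) (25.5595, 66) (0, 66)]  |A|=1400.1322
3. ⊥bis P1·P2 via (28.22,15.125): [(0, 0) (16.8688, 0) (25.5595, 66) (0, 66)]  |A|=1400.1322
4. ⊥bis P1·P3 via (31.995,34.89): [(0, 0) (16.8688, 0) (23.643, 51.4455) (16.3004, 66) (0, 66)]  |A|=1332.7512
5. ⊥bis P1·P4 via (31.41,23.57): [(0, 0) (16.8688, 0) (23.643, 51.4455) (16.3004, 66) (0, 66)]  |A|=1332.7512
6. canonical 5-gon: [(0, 0) (16.8688, 0) (23.643, 51.4455) (16.3004, 66) (0, 66)]
7. shoelace: 1332.7512

Area of P1's cell: 1332.7512 (5 vertices)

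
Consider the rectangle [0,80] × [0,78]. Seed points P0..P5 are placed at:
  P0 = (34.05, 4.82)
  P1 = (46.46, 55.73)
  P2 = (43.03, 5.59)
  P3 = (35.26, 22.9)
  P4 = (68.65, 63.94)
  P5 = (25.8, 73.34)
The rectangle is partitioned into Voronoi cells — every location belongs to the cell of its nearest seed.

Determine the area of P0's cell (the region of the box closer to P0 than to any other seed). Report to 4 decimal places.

Area of P0's cell: 571.9692

1. box [0,80]×[0,78]: [(0, 0) (80, 0) (80, 78) (0, 78)]
2. ⊥bis P0·P1 via (40.255,30.275): [(0, 40.0877) (0, 0) (80, 0) (80, 20.5866)]  |A|=2426.9728
3. ⊥bis P0·P2 via (38.54,5.205): [(36.3078, 31.2372) (0, 40.0877) (0, 0) (38.9863, 0)]  |A|=1336.66
4. ⊥bis P0·P3 via (34.655,13.86): [(37.816, 13.6485) (0, 16.1793) (0, 0) (38.9863, 0)]  |A|=571.9692
5. ⊥bis P0·P4 via (51.35,34.38): [(37.816, 13.6485) (0, 16.1793) (0, 0) (38.9863, 0)]  |A|=571.9692
6. ⊥bis P0·P5 via (29.925,39.08): [(37.816, 13.6485) (0, 16.1793) (0, 0) (38.9863, 0)]  |A|=571.9692
7. canonical 4-gon: [(37.816, 13.6485) (0, 16.1793) (0, 0) (38.9863, 0)]
8. shoelace: 571.9692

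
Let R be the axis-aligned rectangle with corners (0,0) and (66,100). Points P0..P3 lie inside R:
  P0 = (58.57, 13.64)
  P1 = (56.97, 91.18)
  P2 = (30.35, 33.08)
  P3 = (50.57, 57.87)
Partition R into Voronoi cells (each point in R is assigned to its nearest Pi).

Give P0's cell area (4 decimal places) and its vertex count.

1. box [0,66]×[0,100]: [(0, 0) (66, 0) (66, 100) (0, 100)]
2. ⊥bis P0·P1 via (57.77,52.41): [(0, 51.2179) (0, 0) (66, 0) (66, 52.5798)]  |A|=3425.3263
3. ⊥bis P0·P2 via (44.46,23.36): [(64.5684, 52.5503) (28.3679, 0) (66, 0) (66, 52.5798)]  |A|=1026.4247
4. ⊥bis P0·P3 via (54.57,35.755): [(52.7749, 35.4303) (28.3679, 0) (66, 0) (66, 37.8224)]  |A|=916.7602
5. canonical 4-gon: [(52.7749, 35.4303) (28.3679, 0) (66, 0) (66, 37.8224)]
6. shoelace: 916.7602

Area of P0's cell: 916.7602 (4 vertices)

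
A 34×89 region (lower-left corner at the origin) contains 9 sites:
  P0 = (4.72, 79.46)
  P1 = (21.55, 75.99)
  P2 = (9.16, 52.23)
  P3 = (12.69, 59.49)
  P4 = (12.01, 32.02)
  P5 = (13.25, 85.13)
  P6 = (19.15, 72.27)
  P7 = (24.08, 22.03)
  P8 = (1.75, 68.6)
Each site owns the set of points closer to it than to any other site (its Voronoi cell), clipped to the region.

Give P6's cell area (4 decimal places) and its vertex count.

1. box [0,34]×[0,89]: [(0, 0) (34, 0) (34, 89) (0, 89)]
2. ⊥bis P6·P0 via (11.935,75.865): [(0, 51.912) (0, 0) (34, 0) (34, 89) (18.4797, 89)]  |A|=2683.3117
3. ⊥bis P6·P1 via (20.35,74.13): [(13.3279, 78.6604) (0, 51.912) (0, 0) (34, 0) (34, 65.3235)]  |A|=2358.3537
4. ⊥bis P6·P2 via (14.155,62.25): [(13.3279, 78.6604) (6.9426, 65.8454) (34, 52.3572) (34, 65.3235)]  |A|=350.4545
5. ⊥bis P6·P3 via (15.92,65.88): [(13.3279, 78.6604) (8.7625, 69.498) (34, 56.741) (34, 65.3235)]  |A|=233.449
6. ⊥bis P6·P4 via (15.58,52.145): [(13.3279, 78.6604) (8.7625, 69.498) (34, 56.741) (34, 65.3235)]  |A|=233.449
7. ⊥bis P6·P5 via (16.2,78.7): [(14.4856, 77.9135) (12.5023, 77.0035) (8.7625, 69.498) (34, 56.741) (34, 65.3235)]  |A|=232.1815
8. ⊥bis P6·P7 via (21.615,47.15): [(14.4856, 77.9135) (12.5023, 77.0035) (8.7625, 69.498) (34, 56.741) (34, 65.3235)]  |A|=232.1815
9. ⊥bis P6·P8 via (10.45,70.435): [(14.4856, 77.9135) (12.5023, 77.0035) (10.087, 72.1561) (10.8726, 68.4313) (34, 56.741) (34, 65.3235)]  |A|=228.6707
10. canonical 6-gon: [(14.4856, 77.9135) (12.5023, 77.0035) (10.087, 72.1561) (10.8726, 68.4313) (34, 56.741) (34, 65.3235)]
11. shoelace: 228.6707

Area of P6's cell: 228.6707 (6 vertices)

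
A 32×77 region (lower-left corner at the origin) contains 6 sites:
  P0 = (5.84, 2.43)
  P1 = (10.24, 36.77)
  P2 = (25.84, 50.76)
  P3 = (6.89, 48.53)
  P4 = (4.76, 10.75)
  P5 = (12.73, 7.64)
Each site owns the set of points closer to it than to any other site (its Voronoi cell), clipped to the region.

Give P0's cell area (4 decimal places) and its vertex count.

Area of P0's cell: 68.5021 (4 vertices)

1. box [0,32]×[0,77]: [(0, 0) (32, 0) (32, 77) (0, 77)]
2. ⊥bis P0·P1 via (8.04,19.6): [(0, 20.6302) (0, 0) (32, 0) (32, 16.53)]  |A|=594.5626
3. ⊥bis P0·P2 via (15.84,26.595): [(0, 20.6302) (0, 0) (32, 0) (32, 16.53)]  |A|=594.5626
4. ⊥bis P0·P3 via (6.365,25.48): [(0, 20.6302) (0, 0) (32, 0) (32, 16.53)]  |A|=594.5626
5. ⊥bis P0·P4 via (5.3,6.59): [(0, 5.902) (0, 0) (32, 0) (32, 10.0559)]  |A|=255.3262
6. ⊥bis P0·P5 via (9.285,5.035): [(7.8581, 6.9221) (0, 5.902) (0, 0) (13.0923, 0)]  |A|=68.5021
7. canonical 4-gon: [(7.8581, 6.9221) (0, 5.902) (0, 0) (13.0923, 0)]
8. shoelace: 68.5021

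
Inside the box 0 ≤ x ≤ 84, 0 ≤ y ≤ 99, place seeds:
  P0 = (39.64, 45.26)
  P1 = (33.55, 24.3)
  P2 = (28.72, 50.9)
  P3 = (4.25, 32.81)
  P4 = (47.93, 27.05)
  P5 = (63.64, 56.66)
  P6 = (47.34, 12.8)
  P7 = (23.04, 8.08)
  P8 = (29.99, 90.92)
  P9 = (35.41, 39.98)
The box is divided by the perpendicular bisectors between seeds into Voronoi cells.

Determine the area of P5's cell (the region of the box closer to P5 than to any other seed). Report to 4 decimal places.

1. box [0,84]×[0,99]: [(0, 0) (84, 0) (84, 99) (0, 99)]
2. ⊥bis P5·P0 via (51.64,50.96): [(75.846, 0) (84, 0) (84, 99) (28.821, 99)]  |A|=3134.9835
3. ⊥bis P5·P1 via (48.595,40.48): [(62.9649, 27.1181) (84, 7.5586) (84, 99) (28.821, 99)]  |A|=2944.9248
4. ⊥bis P5·P2 via (46.18,53.78): [(43.9879, 67.0697) (62.9649, 27.1181) (84, 7.5586) (84, 99) (38.721, 99)]  |A|=2786.8695
5. ⊥bis P5·P3 via (33.945,44.735): [(43.9879, 67.0697) (62.9649, 27.1181) (84, 7.5586) (84, 99) (38.721, 99)]  |A|=2786.8695
6. ⊥bis P5·P4 via (55.785,41.855): [(43.9879, 67.0697) (56.0255, 41.7274) (84, 26.8851) (84, 99) (38.721, 99)]  |A|=2430.7561
7. ⊥bis P5·P6 via (55.49,34.73): [(43.9879, 67.0697) (56.0255, 41.7274) (84, 26.8851) (84, 99) (38.721, 99)]  |A|=2430.7561
8. ⊥bis P5·P7 via (43.34,32.37): [(43.9879, 67.0697) (56.0255, 41.7274) (84, 26.8851) (84, 99) (38.721, 99)]  |A|=2430.7561
9. ⊥bis P5·P8 via (46.815,73.79): [(43.4281, 70.4634) (43.9879, 67.0697) (56.0255, 41.7274) (84, 26.8851) (84, 99) (72.482, 99)]  |A|=1949.0445
10. ⊥bis P5·P9 via (49.525,48.32): [(43.4281, 70.4634) (43.9879, 67.0697) (56.0255, 41.7274) (84, 26.8851) (84, 99) (72.482, 99)]  |A|=1949.0445
11. canonical 6-gon: [(43.4281, 70.4634) (43.9879, 67.0697) (56.0255, 41.7274) (84, 26.8851) (84, 99) (72.482, 99)]
12. shoelace: 1949.0445

Area of P5's cell: 1949.0445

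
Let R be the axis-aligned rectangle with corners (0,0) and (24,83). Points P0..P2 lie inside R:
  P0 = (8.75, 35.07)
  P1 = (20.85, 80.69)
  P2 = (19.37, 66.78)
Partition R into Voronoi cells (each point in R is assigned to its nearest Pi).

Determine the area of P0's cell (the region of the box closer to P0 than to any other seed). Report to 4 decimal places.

1. box [0,24]×[0,83]: [(0, 0) (24, 0) (24, 83) (0, 83)]
2. ⊥bis P0·P1 via (14.8,57.88): [(0, 61.8055) (0, 0) (24, 0) (24, 55.4398)]  |A|=1406.9438
3. ⊥bis P0·P2 via (14.06,50.925): [(0, 55.6338) (0, 0) (24, 0) (24, 47.596)]  |A|=1238.758
4. canonical 4-gon: [(0, 55.6338) (0, 0) (24, 0) (24, 47.596)]
5. shoelace: 1238.758

Area of P0's cell: 1238.7580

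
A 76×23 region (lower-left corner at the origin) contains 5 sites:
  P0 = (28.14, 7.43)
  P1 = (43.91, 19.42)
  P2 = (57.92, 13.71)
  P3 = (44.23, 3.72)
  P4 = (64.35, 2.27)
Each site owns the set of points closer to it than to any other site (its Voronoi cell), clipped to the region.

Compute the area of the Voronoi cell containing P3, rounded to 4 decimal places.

Area of P3's cell: 189.2232

1. box [0,76]×[0,23]: [(0, 0) (76, 0) (76, 23) (0, 23)]
2. ⊥bis P3·P0 via (36.185,5.575): [(34.8995, 0) (76, 0) (76, 23) (40.2028, 23)]  |A|=884.323
3. ⊥bis P3·P1 via (44.07,11.57): [(37.5366, 11.4368) (34.8995, 0) (76, 0) (76, 12.2208)]  |A|=470.0564
4. ⊥bis P3·P2 via (51.075,8.715): [(48.9195, 11.6688) (37.5366, 11.4368) (34.8995, 0) (57.4346, 0)]  |A|=196.2652
5. ⊥bis P3·P4 via (54.29,2.995): [(54.3762, 4.1911) (48.9195, 11.6688) (37.5366, 11.4368) (34.8995, 0) (54.0742, 0)]  |A|=189.2232
6. canonical 5-gon: [(54.3762, 4.1911) (48.9195, 11.6688) (37.5366, 11.4368) (34.8995, 0) (54.0742, 0)]
7. shoelace: 189.2232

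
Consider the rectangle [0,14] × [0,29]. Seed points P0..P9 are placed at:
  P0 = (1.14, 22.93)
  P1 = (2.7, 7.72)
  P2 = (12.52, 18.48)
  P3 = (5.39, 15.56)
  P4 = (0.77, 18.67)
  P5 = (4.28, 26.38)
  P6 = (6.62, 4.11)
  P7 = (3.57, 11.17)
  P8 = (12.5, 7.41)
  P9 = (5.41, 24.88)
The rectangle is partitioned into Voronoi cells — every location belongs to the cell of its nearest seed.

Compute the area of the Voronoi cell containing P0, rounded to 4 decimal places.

1. box [0,14]×[0,29]: [(0, 0) (14, 0) (14, 29) (0, 29)]
2. ⊥bis P0·P1 via (1.92,15.325): [(0, 15.1281) (14, 16.564) (14, 29) (0, 29)]  |A|=184.1556
3. ⊥bis P0·P2 via (6.83,20.705): [(0, 15.1281) (4.8435, 15.6248) (10.0737, 29) (0, 29)]  |A|=100.9625
4. ⊥bis P0·P3 via (3.265,19.245): [(0, 17.3622) (7.1308, 21.4743) (10.0737, 29) (0, 29)]  |A|=79.3993
5. ⊥bis P0·P4 via (0.955,20.8): [(0, 20.8829) (5.3062, 20.4221) (7.1308, 21.4743) (10.0737, 29) (0, 29)]  |A|=70.0584
6. ⊥bis P0·P5 via (2.71,24.655): [(0, 27.1215) (0, 20.8829) (5.3062, 20.4221) (6.5639, 21.1474)]  |A|=22.6888
7. ⊥bis P0·P6 via (3.88,13.52): [(0, 27.1215) (0, 20.8829) (5.3062, 20.4221) (6.5639, 21.1474)]  |A|=22.6888
8. ⊥bis P0·P7 via (2.355,17.05): [(0, 27.1215) (0, 20.8829) (5.3062, 20.4221) (6.5639, 21.1474)]  |A|=22.6888
9. ⊥bis P0·P8 via (6.82,15.17): [(0, 27.1215) (0, 20.8829) (5.3062, 20.4221) (6.5639, 21.1474)]  |A|=22.6888
10. ⊥bis P0·P9 via (3.275,23.905): [(3.0907, 24.3085) (0, 27.1215) (0, 20.8829) (4.8474, 20.4619)]  |A|=18.5939
11. canonical 4-gon: [(3.0907, 24.3085) (0, 27.1215) (0, 20.8829) (4.8474, 20.4619)]
12. shoelace: 18.5939

Area of P0's cell: 18.5939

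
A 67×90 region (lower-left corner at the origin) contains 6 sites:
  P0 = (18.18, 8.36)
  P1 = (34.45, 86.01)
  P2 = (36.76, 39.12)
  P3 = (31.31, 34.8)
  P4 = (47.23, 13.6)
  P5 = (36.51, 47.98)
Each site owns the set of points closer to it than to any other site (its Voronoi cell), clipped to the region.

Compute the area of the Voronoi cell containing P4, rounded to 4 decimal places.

1. box [0,67]×[0,90]: [(0, 0) (67, 0) (67, 90) (0, 90)]
2. ⊥bis P4·P0 via (32.705,10.98): [(34.6856, 0) (67, 0) (67, 90) (18.4515, 90)]  |A|=3638.8334
3. ⊥bis P4·P1 via (40.84,49.805): [(26.1689, 47.2156) (34.6856, 0) (67, 0) (67, 54.4221)]  |A|=1873.9313
4. ⊥bis P4·P2 via (41.995,26.36): [(30.7621, 21.7515) (34.6856, 0) (67, 0) (67, 36.6187)]  |A|=1014.9373
5. ⊥bis P4·P3 via (39.27,24.2): [(42.3287, 26.4969) (31.388, 18.2811) (34.6856, 0) (67, 0) (67, 36.6187)]  |A|=993.3815
6. ⊥bis P4·P5 via (41.87,30.79): [(42.3287, 26.4969) (31.388, 18.2811) (34.6856, 0) (67, 0) (67, 36.6187)]  |A|=993.3815
7. canonical 5-gon: [(42.3287, 26.4969) (31.388, 18.2811) (34.6856, 0) (67, 0) (67, 36.6187)]
8. shoelace: 993.3815

Area of P4's cell: 993.3815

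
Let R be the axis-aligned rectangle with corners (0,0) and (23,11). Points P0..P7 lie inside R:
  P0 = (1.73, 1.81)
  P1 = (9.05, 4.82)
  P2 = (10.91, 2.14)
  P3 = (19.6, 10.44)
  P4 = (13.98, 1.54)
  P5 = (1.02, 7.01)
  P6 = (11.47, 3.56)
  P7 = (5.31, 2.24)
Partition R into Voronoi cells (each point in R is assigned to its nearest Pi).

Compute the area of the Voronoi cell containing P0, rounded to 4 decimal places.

Area of P0's cell: 15.5308

1. box [0,23]×[0,11]: [(0, 0) (23, 0) (23, 11) (0, 11)]
2. ⊥bis P0·P1 via (5.39,3.315): [(0, 0) (6.7531, 0) (2.2299, 11) (0, 11)]  |A|=49.4068
3. ⊥bis P0·P2 via (6.32,1.975): [(0, 0) (6.391, 0) (6.3563, 0.965) (2.2299, 11) (0, 11)]  |A|=49.232
4. ⊥bis P0·P3 via (10.665,6.125): [(0, 0) (6.391, 0) (6.3563, 0.965) (2.2299, 11) (0, 11)]  |A|=49.232
5. ⊥bis P0·P4 via (7.855,1.675): [(0, 0) (6.391, 0) (6.3563, 0.965) (2.2299, 11) (0, 11)]  |A|=49.232
6. ⊥bis P0·P5 via (1.375,4.41): [(0, 4.2223) (0, 0) (6.391, 0) (6.3563, 0.965) (4.7502, 4.8708)]  |A|=26.3004
7. ⊥bis P0·P6 via (6.6,2.685): [(0, 4.2223) (0, 0) (6.391, 0) (6.3563, 0.965) (4.7502, 4.8708)]  |A|=26.3004
8. ⊥bis P0·P7 via (3.52,2.025): [(3.2035, 4.6597) (0, 4.2223) (0, 0) (3.7632, 0)]  |A|=15.5308
9. canonical 4-gon: [(3.2035, 4.6597) (0, 4.2223) (0, 0) (3.7632, 0)]
10. shoelace: 15.5308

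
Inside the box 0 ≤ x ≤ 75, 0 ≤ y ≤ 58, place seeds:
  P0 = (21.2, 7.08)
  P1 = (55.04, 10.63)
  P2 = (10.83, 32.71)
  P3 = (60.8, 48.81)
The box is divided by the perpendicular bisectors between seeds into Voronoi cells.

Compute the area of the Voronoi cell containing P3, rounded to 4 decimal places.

Area of P3's cell: 1131.1268

1. box [0,75]×[0,58]: [(0, 0) (75, 0) (75, 58) (0, 58)]
2. ⊥bis P3·P0 via (41,27.945): [(70.4481, 0) (75, 0) (75, 58) (9.3284, 58)]  |A|=2036.4813
3. ⊥bis P3·P1 via (57.92,29.72): [(35.5775, 33.0907) (75, 27.1432) (75, 58) (9.3284, 58)]  |A|=1426.1421
4. ⊥bis P3·P2 via (35.815,40.76): [(38.4244, 32.6612) (75, 27.1432) (75, 58) (30.2604, 58)]  |A|=1131.1268
5. canonical 4-gon: [(38.4244, 32.6612) (75, 27.1432) (75, 58) (30.2604, 58)]
6. shoelace: 1131.1268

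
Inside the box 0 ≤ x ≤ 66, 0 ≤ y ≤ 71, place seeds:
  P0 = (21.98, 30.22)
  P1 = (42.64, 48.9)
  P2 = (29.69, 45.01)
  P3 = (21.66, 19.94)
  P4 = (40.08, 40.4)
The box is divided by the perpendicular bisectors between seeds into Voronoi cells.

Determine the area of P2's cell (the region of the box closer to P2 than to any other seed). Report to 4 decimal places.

Area of P2's cell: 942.3850

1. box [0,66]×[0,71]: [(0, 0) (66, 0) (66, 71) (0, 71)]
2. ⊥bis P2·P0 via (25.835,37.615): [(0, 51.0827) (66, 16.6771) (66, 71) (0, 71)]  |A|=2449.9267
3. ⊥bis P2·P1 via (36.165,46.955): [(0, 51.0827) (41.4094, 29.4961) (28.9422, 71) (0, 71)]  |A|=1012.9887
4. ⊥bis P2·P3 via (25.675,32.475): [(0, 51.0827) (41.4094, 29.4961) (28.9422, 71) (0, 71)]  |A|=1012.9887
5. ⊥bis P2·P4 via (34.885,42.705): [(0, 51.0827) (31.3508, 34.7396) (36.4095, 46.141) (28.9422, 71) (0, 71)]  |A|=942.385
6. canonical 5-gon: [(0, 51.0827) (31.3508, 34.7396) (36.4095, 46.141) (28.9422, 71) (0, 71)]
7. shoelace: 942.385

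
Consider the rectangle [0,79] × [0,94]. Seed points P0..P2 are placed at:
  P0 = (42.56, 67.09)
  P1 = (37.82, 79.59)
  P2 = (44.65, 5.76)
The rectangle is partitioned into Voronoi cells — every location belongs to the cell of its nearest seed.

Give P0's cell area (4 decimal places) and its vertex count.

Area of P0's cell: 2906.6661 (4 vertices)

1. box [0,79]×[0,94]: [(0, 0) (79, 0) (79, 94) (0, 94)]
2. ⊥bis P0·P1 via (40.19,73.34): [(0, 58.1) (0, 0) (79, 0) (79, 88.0568)]  |A|=5773.1898
3. ⊥bis P0·P2 via (43.605,36.425): [(0, 58.1) (0, 34.939) (79, 37.6312) (79, 88.0568)]  |A|=2906.6661
4. canonical 4-gon: [(0, 58.1) (0, 34.939) (79, 37.6312) (79, 88.0568)]
5. shoelace: 2906.6661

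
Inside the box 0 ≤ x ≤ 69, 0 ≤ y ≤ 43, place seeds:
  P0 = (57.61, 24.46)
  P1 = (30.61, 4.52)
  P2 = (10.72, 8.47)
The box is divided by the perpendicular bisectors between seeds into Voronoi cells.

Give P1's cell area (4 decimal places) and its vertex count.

1. box [0,69]×[0,43]: [(0, 0) (69, 0) (69, 43) (0, 43)]
2. ⊥bis P1·P0 via (44.11,14.49): [(0, 0) (54.8111, 0) (23.0548, 43) (0, 43)]  |A|=1674.1184
3. ⊥bis P1·P2 via (20.665,6.495): [(19.3751, 0) (54.8111, 0) (26.8847, 37.8141)]  |A|=669.9898
4. canonical 3-gon: [(19.3751, 0) (54.8111, 0) (26.8847, 37.8141)]
5. shoelace: 669.9898

Area of P1's cell: 669.9898 (3 vertices)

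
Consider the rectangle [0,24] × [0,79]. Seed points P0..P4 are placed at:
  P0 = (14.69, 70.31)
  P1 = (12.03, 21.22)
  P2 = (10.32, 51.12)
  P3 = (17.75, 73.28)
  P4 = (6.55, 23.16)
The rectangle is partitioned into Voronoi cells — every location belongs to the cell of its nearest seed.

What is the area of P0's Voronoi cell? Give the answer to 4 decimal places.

Area of P0's cell: 323.6512

1. box [0,24]×[0,79]: [(0, 0) (24, 0) (24, 79) (0, 79)]
2. ⊥bis P0·P1 via (13.36,45.765): [(0, 46.4889) (24, 45.1885) (24, 79) (0, 79)]  |A|=795.8714
3. ⊥bis P0·P2 via (12.505,60.715): [(0, 63.5627) (24, 58.0973) (24, 79) (0, 79)]  |A|=436.08
4. ⊥bis P0·P3 via (16.22,71.795): [(0, 63.5627) (24, 58.0973) (24, 63.7792) (9.2269, 79) (0, 79)]  |A|=323.6512
5. ⊥bis P0·P4 via (10.62,46.735): [(0, 63.5627) (24, 58.0973) (24, 63.7792) (9.2269, 79) (0, 79)]  |A|=323.6512
6. canonical 5-gon: [(0, 63.5627) (24, 58.0973) (24, 63.7792) (9.2269, 79) (0, 79)]
7. shoelace: 323.6512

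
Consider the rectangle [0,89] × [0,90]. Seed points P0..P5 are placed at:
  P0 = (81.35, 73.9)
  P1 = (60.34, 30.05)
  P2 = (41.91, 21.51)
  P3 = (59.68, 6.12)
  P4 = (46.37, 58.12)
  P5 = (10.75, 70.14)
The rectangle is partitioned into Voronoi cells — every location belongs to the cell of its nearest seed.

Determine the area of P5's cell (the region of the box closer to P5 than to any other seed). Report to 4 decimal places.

Area of P5's cell: 1533.7635

1. box [0,89]×[0,90]: [(0, 0) (89, 0) (89, 90) (0, 90)]
2. ⊥bis P5·P0 via (46.05,72.02): [(0, 0) (49.8856, 0) (45.0924, 90) (0, 90)]  |A|=4274.0123
3. ⊥bis P5·P1 via (35.545,50.095): [(0, 6.127) (46.4962, 63.6413) (45.0924, 90) (0, 90)]  |A|=2544.1775
4. ⊥bis P5·P2 via (26.33,45.825): [(0, 28.9539) (38.2866, 53.4863) (46.4962, 63.6413) (45.0924, 90) (0, 90)]  |A|=2107.196
5. ⊥bis P5·P3 via (35.215,38.13): [(0, 28.9539) (38.2866, 53.4863) (46.4962, 63.6413) (45.0924, 90) (0, 90)]  |A|=2107.196
6. ⊥bis P5·P4 via (28.56,64.13): [(0, 28.9539) (21.2941, 42.5982) (37.2899, 90) (0, 90)]  |A|=1533.7635
7. canonical 4-gon: [(0, 28.9539) (21.2941, 42.5982) (37.2899, 90) (0, 90)]
8. shoelace: 1533.7635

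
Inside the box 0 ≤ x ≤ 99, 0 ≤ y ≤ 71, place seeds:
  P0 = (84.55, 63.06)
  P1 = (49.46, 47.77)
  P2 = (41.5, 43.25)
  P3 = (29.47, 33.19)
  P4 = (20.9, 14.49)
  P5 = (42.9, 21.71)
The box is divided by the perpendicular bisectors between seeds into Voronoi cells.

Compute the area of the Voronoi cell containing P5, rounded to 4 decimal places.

1. box [0,99]×[0,71]: [(0, 0) (99, 0) (99, 71) (0, 71)]
2. ⊥bis P5·P0 via (63.725,42.385): [(0, 0) (99, 0) (99, 6.8541) (35.3161, 71) (0, 71)]  |A|=4986.469
3. ⊥bis P5·P1 via (46.18,34.74): [(0, 46.3647) (0, 0) (99, 0) (99, 6.8541) (79.6894, 26.3048)]  |A|=3215.6543
4. ⊥bis P5·P2 via (42.2,32.48): [(52.4988, 33.1494) (0, 29.7372) (0, 0) (99, 0) (99, 6.8541) (79.6894, 26.3048)]  |A|=2779.1907
5. ⊥bis P5·P3 via (36.185,27.45): [(52.4988, 33.1494) (40.3837, 32.362) (12.7207, 0) (99, 0) (99, 6.8541) (79.6894, 26.3048)]  |A|=1972.9082
6. ⊥bis P5·P4 via (31.9,18.1): [(52.4988, 33.1494) (40.3837, 32.362) (30.8715, 21.2339) (37.8401, 0) (99, 0) (99, 6.8541) (79.6894, 26.3048)]  |A|=1706.216
7. canonical 7-gon: [(52.4988, 33.1494) (40.3837, 32.362) (30.8715, 21.2339) (37.8401, 0) (99, 0) (99, 6.8541) (79.6894, 26.3048)]
8. shoelace: 1706.216

Area of P5's cell: 1706.2160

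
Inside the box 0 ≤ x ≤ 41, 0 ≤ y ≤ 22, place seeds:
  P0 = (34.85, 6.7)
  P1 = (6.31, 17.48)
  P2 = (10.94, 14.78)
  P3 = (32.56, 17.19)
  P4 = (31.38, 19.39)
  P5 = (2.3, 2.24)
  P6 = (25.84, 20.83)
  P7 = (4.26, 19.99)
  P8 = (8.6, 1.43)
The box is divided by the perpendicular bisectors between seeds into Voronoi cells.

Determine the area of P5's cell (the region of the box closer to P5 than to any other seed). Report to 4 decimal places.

1. box [0,41]×[0,22]: [(0, 0) (41, 0) (41, 22) (0, 22)]
2. ⊥bis P5·P0 via (18.575,4.47): [(0, 0) (19.1875, 0) (16.173, 22) (0, 22)]  |A|=388.9657
3. ⊥bis P5·P1 via (4.305,9.86): [(0, 10.9927) (0, 0) (19.1875, 0) (18.3426, 6.1664)]  |A|=159.9763
4. ⊥bis P5·P2 via (6.62,8.51): [(4.8803, 9.7086) (0, 10.9927) (0, 0) (18.9713, 0)]  |A|=118.9168
5. ⊥bis P5·P3 via (17.43,9.715): [(4.8803, 9.7086) (0, 10.9927) (0, 0) (18.9713, 0)]  |A|=118.9168
6. ⊥bis P5·P4 via (16.84,10.815): [(4.8803, 9.7086) (0, 10.9927) (0, 0) (18.9713, 0)]  |A|=118.9168
7. ⊥bis P5·P6 via (14.07,11.535): [(4.8803, 9.7086) (0, 10.9927) (0, 0) (18.9713, 0)]  |A|=118.9168
8. ⊥bis P5·P7 via (3.28,11.115): [(4.8803, 9.7086) (0, 10.9927) (0, 0) (18.9713, 0)]  |A|=118.9168
9. ⊥bis P5·P8 via (5.45,1.835): [(6.3336, 8.7073) (4.8803, 9.7086) (0, 10.9927) (0, 0) (5.2141, 0)]  |A|=59.0223
10. canonical 5-gon: [(6.3336, 8.7073) (4.8803, 9.7086) (0, 10.9927) (0, 0) (5.2141, 0)]
11. shoelace: 59.0223

Area of P5's cell: 59.0223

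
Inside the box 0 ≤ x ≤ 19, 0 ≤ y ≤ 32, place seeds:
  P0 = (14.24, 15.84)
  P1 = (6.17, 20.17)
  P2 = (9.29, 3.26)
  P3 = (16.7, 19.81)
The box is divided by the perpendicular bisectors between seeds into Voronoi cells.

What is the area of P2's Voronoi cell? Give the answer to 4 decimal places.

1. box [0,19]×[0,32]: [(0, 0) (19, 0) (19, 32) (0, 32)]
2. ⊥bis P2·P0 via (11.765,9.55): [(0, 14.1793) (0, 0) (19, 0) (19, 6.7032)]  |A|=198.3835
3. ⊥bis P2·P1 via (7.73,11.715): [(6.7312, 11.5307) (0, 10.2888) (0, 0) (19, 0) (19, 6.7032)]  |A|=185.2895
4. ⊥bis P2·P3 via (12.995,11.535): [(6.7312, 11.5307) (0, 10.2888) (0, 0) (19, 0) (19, 6.7032)]  |A|=185.2895
5. canonical 5-gon: [(6.7312, 11.5307) (0, 10.2888) (0, 0) (19, 0) (19, 6.7032)]
6. shoelace: 185.2895

Area of P2's cell: 185.2895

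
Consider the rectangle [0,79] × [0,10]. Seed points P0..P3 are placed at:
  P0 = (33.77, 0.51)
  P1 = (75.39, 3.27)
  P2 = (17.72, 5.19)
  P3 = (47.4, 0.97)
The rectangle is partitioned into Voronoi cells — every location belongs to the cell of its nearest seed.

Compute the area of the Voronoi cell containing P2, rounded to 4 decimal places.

1. box [0,79]×[0,10]: [(0, 0) (79, 0) (79, 10) (0, 10)]
2. ⊥bis P2·P0 via (25.745,2.85): [(0, 0) (24.914, 0) (27.8299, 10) (0, 10)]  |A|=263.7192
3. ⊥bis P2·P1 via (46.555,4.23): [(0, 0) (24.914, 0) (27.8299, 10) (0, 10)]  |A|=263.7192
4. ⊥bis P2·P3 via (32.56,3.08): [(0, 0) (24.914, 0) (27.8299, 10) (0, 10)]  |A|=263.7192
5. canonical 4-gon: [(0, 0) (24.914, 0) (27.8299, 10) (0, 10)]
6. shoelace: 263.7192

Area of P2's cell: 263.7192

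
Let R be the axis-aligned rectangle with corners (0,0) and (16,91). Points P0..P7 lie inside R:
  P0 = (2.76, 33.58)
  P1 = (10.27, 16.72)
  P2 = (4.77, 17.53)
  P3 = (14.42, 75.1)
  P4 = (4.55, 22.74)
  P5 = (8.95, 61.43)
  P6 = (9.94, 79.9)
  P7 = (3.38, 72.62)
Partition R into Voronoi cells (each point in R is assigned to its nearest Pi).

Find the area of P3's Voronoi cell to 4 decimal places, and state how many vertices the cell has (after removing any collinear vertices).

Area of P3's cell: 67.0846 (4 vertices)

1. box [0,16]×[0,91]: [(0, 0) (16, 0) (16, 91) (0, 91)]
2. ⊥bis P3·P0 via (8.59,54.34): [(0, 56.7523) (16, 52.2591) (16, 91) (0, 91)]  |A|=583.909
3. ⊥bis P3·P1 via (12.345,45.91): [(0, 56.7523) (16, 52.2591) (16, 91) (0, 91)]  |A|=583.909
4. ⊥bis P3·P2 via (9.595,46.315): [(0, 56.7523) (16, 52.2591) (16, 91) (0, 91)]  |A|=583.909
5. ⊥bis P3·P4 via (9.485,48.92): [(0, 56.7523) (16, 52.2591) (16, 91) (0, 91)]  |A|=583.909
6. ⊥bis P3·P5 via (11.685,68.265): [(0, 72.9407) (16, 66.5384) (16, 91) (0, 91)]  |A|=340.1674
7. ⊥bis P3·P6 via (12.18,77.5): [(5.106, 70.8976) (16, 66.5384) (16, 81.0653)]  |A|=79.1286
8. ⊥bis P3·P7 via (8.9,73.86): [(8.7925, 74.3384) (10.0059, 68.9369) (16, 66.5384) (16, 81.0653)]  |A|=67.0846
9. canonical 4-gon: [(8.7925, 74.3384) (10.0059, 68.9369) (16, 66.5384) (16, 81.0653)]
10. shoelace: 67.0846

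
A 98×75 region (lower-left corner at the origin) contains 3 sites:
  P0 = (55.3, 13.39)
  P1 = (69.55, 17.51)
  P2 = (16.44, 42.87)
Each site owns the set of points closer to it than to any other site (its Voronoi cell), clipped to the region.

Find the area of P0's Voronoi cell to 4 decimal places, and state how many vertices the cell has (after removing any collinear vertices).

Area of P0's cell: 1308.4183 (3 vertices)

1. box [0,98]×[0,75]: [(0, 0) (98, 0) (98, 75) (0, 75)]
2. ⊥bis P0·P1 via (62.425,15.45): [(0, 0) (66.8919, 0) (45.2077, 75) (0, 75)]  |A|=4203.7382
3. ⊥bis P0·P2 via (35.87,28.13): [(14.53, 0) (66.8919, 0) (52.4428, 49.9759)]  |A|=1308.4183
4. canonical 3-gon: [(14.53, 0) (66.8919, 0) (52.4428, 49.9759)]
5. shoelace: 1308.4183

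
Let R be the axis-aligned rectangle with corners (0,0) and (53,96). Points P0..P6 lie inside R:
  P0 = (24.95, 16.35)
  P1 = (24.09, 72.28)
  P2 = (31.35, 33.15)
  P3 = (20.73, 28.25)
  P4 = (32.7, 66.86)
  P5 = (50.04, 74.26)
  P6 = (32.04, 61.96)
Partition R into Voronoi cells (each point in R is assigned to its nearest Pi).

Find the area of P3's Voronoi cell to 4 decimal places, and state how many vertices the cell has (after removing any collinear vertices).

Area of P3's cell: 746.6216 (5 vertices)

1. box [0,53]×[0,96]: [(0, 0) (53, 0) (53, 96) (0, 96)]
2. ⊥bis P3·P0 via (22.84,22.3): [(0, 14.2004) (53, 32.9954) (53, 96) (0, 96)]  |A|=3837.3105
3. ⊥bis P3·P1 via (22.41,50.265): [(0, 51.9751) (0, 14.2004) (53, 32.9954) (53, 47.9306)]  |A|=1396.8134
4. ⊥bis P3·P2 via (26.04,30.7): [(16.8159, 50.6919) (0, 51.9751) (0, 14.2004) (28.9208, 24.4564)]  |A|=759.0565
5. ⊥bis P3·P4 via (26.715,47.555): [(16.8524, 50.6126) (16.5252, 50.7141) (0, 51.9751) (0, 14.2004) (28.9208, 24.4564)]  |A|=759.0454
6. ⊥bis P3·P5 via (35.385,51.255): [(16.8524, 50.6126) (16.5252, 50.7141) (0, 51.9751) (0, 14.2004) (28.9208, 24.4564)]  |A|=759.0454
7. ⊥bis P3·P6 via (26.385,45.105): [(18.1131, 47.8803) (7.6477, 51.3915) (0, 51.9751) (0, 14.2004) (28.9208, 24.4564)]  |A|=746.6216
8. canonical 5-gon: [(18.1131, 47.8803) (7.6477, 51.3915) (0, 51.9751) (0, 14.2004) (28.9208, 24.4564)]
9. shoelace: 746.6216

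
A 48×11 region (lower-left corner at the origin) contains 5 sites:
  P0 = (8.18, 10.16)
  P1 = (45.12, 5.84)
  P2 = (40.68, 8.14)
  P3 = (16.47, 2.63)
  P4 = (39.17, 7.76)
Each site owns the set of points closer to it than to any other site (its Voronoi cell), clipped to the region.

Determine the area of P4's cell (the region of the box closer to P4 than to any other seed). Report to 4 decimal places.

1. box [0,48]×[0,11]: [(0, 0) (48, 0) (48, 11) (0, 11)]
2. ⊥bis P4·P0 via (23.675,8.96): [(22.9811, 0) (48, 0) (48, 11) (23.833, 11)]  |A|=270.5225
3. ⊥bis P4·P1 via (42.145,6.8): [(22.9811, 0) (39.9507, 0) (43.5003, 11) (23.833, 11)]  |A|=201.5031
4. ⊥bis P4·P2 via (39.925,7.95): [(22.9811, 0) (39.9507, 0) (41.0603, 3.4386) (39.1575, 11) (23.833, 11)]  |A|=185.0841
5. ⊥bis P4·P3 via (27.82,5.195): [(28.994, 0) (39.9507, 0) (41.0603, 3.4386) (39.1575, 11) (26.5081, 11)]  |A|=137.2998
6. canonical 5-gon: [(28.994, 0) (39.9507, 0) (41.0603, 3.4386) (39.1575, 11) (26.5081, 11)]
7. shoelace: 137.2998

Area of P4's cell: 137.2998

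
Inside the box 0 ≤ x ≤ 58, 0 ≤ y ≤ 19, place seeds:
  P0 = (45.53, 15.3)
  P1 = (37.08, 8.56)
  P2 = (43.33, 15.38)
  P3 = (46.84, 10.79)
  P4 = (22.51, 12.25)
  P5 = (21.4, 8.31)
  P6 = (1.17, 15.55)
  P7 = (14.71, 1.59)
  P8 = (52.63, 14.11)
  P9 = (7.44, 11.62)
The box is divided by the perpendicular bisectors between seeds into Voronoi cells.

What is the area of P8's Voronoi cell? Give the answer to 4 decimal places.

Area of P8's cell: 115.0461

1. box [0,58]×[0,19]: [(0, 0) (58, 0) (58, 19) (0, 19)]
2. ⊥bis P8·P0 via (49.08,14.705): [(46.6154, 0) (58, 0) (58, 19) (49.7999, 19)]  |A|=186.0554
3. ⊥bis P8·P1 via (44.855,11.335): [(47.3456, 4.3569) (48.9006, 0) (58, 0) (58, 19) (49.7999, 19)]  |A|=181.0771
4. ⊥bis P8·P2 via (47.98,14.745): [(47.3456, 4.3569) (48.9006, 0) (58, 0) (58, 19) (49.7999, 19)]  |A|=181.0771
5. ⊥bis P8·P3 via (49.735,12.45): [(48.9357, 13.844) (56.8739, 0) (58, 0) (58, 19) (49.7999, 19)]  |A|=115.0461
6. ⊥bis P8·P4 via (37.57,13.18): [(48.9357, 13.844) (56.8739, 0) (58, 0) (58, 19) (49.7999, 19)]  |A|=115.0461
7. ⊥bis P8·P5 via (37.015,11.21): [(48.9357, 13.844) (56.8739, 0) (58, 0) (58, 19) (49.7999, 19)]  |A|=115.0461
8. ⊥bis P8·P6 via (26.9,14.83): [(48.9357, 13.844) (56.8739, 0) (58, 0) (58, 19) (49.7999, 19)]  |A|=115.0461
9. ⊥bis P8·P7 via (33.67,7.85): [(48.9357, 13.844) (56.8739, 0) (58, 0) (58, 19) (49.7999, 19)]  |A|=115.0461
10. ⊥bis P8·P9 via (30.035,12.865): [(48.9357, 13.844) (56.8739, 0) (58, 0) (58, 19) (49.7999, 19)]  |A|=115.0461
11. canonical 5-gon: [(48.9357, 13.844) (56.8739, 0) (58, 0) (58, 19) (49.7999, 19)]
12. shoelace: 115.0461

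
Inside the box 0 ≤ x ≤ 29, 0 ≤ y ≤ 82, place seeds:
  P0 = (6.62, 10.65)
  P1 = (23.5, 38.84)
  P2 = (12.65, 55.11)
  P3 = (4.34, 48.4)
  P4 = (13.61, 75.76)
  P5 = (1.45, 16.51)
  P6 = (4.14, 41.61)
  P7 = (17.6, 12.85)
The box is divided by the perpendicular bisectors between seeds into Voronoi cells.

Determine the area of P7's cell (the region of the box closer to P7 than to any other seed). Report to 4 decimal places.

1. box [0,29]×[0,82]: [(0, 0) (29, 0) (29, 82) (0, 82)]
2. ⊥bis P7·P0 via (12.11,11.75): [(0, 72.1899) (14.4643, 0) (29, 0) (29, 82) (0, 82)]  |A|=1855.9125
3. ⊥bis P7·P1 via (20.55,25.845): [(8.7491, 28.5239) (14.4643, 0) (29, 0) (29, 23.9268)]  |A|=449.5771
4. ⊥bis P7·P2 via (15.125,33.98): [(8.7491, 28.5239) (14.4643, 0) (29, 0) (29, 23.9268)]  |A|=449.5771
5. ⊥bis P7·P3 via (10.97,30.625): [(8.7491, 28.5239) (14.4643, 0) (29, 0) (29, 23.9268)]  |A|=449.5771
6. ⊥bis P7·P4 via (15.605,44.305): [(8.7491, 28.5239) (14.4643, 0) (29, 0) (29, 23.9268)]  |A|=449.5771
7. ⊥bis P7·P5 via (9.525,14.68): [(12.4709, 27.679) (10.5854, 19.3591) (14.4643, 0) (29, 0) (29, 23.9268)]  |A|=433.298
8. ⊥bis P7·P6 via (10.87,27.23): [(12.4709, 27.679) (10.5854, 19.3591) (14.4643, 0) (29, 0) (29, 23.9268)]  |A|=433.298
9. canonical 5-gon: [(12.4709, 27.679) (10.5854, 19.3591) (14.4643, 0) (29, 0) (29, 23.9268)]
10. shoelace: 433.298

Area of P7's cell: 433.2980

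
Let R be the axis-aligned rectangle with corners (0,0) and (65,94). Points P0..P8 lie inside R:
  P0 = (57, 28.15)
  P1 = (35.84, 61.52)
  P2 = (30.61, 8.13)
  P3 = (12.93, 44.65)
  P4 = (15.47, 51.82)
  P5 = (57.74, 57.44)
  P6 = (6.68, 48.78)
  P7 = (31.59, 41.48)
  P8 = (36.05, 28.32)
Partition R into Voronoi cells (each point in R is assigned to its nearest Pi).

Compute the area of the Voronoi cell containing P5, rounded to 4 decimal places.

Area of P5's cell: 831.1378

1. box [0,65]×[0,94]: [(0, 0) (65, 0) (65, 94) (0, 94)]
2. ⊥bis P5·P0 via (57.37,42.795): [(0, 44.2444) (65, 42.6022) (65, 94) (0, 94)]  |A|=3287.4835
3. ⊥bis P5·P1 via (46.79,59.48): [(43.7457, 43.1392) (65, 42.6022) (65, 94) (53.2211, 94)]  |A|=845.7536
4. ⊥bis P5·P2 via (44.175,32.785): [(43.7457, 43.1392) (65, 42.6022) (65, 94) (53.2211, 94)]  |A|=845.7536
5. ⊥bis P5·P3 via (35.335,51.045): [(43.7457, 43.1392) (65, 42.6022) (65, 94) (53.2211, 94)]  |A|=845.7536
6. ⊥bis P5·P4 via (36.605,54.63): [(43.7457, 43.1392) (65, 42.6022) (65, 94) (53.2211, 94)]  |A|=845.7536
7. ⊥bis P5·P6 via (32.21,53.11): [(43.7457, 43.1392) (65, 42.6022) (65, 94) (53.2211, 94)]  |A|=845.7536
8. ⊥bis P5·P7 via (44.665,49.46): [(44.8629, 49.1358) (48.5975, 43.0166) (65, 42.6022) (65, 94) (53.2211, 94)]  |A|=831.1378
9. ⊥bis P5·P8 via (46.895,42.88): [(44.8629, 49.1358) (48.5975, 43.0166) (65, 42.6022) (65, 94) (53.2211, 94)]  |A|=831.1378
10. canonical 5-gon: [(44.8629, 49.1358) (48.5975, 43.0166) (65, 42.6022) (65, 94) (53.2211, 94)]
11. shoelace: 831.1378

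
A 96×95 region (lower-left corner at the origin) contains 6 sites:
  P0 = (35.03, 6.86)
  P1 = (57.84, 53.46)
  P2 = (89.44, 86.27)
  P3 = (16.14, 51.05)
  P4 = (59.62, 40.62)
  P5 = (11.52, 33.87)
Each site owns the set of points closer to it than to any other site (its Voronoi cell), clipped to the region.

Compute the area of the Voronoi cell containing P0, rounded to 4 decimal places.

1. box [0,96]×[0,95]: [(0, 0) (96, 0) (96, 95) (0, 95)]
2. ⊥bis P0·P1 via (46.435,30.16): [(0, 52.8892) (0, 0) (96, 0) (96, 5.8987)]  |A|=2821.8198
3. ⊥bis P0·P2 via (62.235,46.565): [(0, 52.8892) (0, 0) (96, 0) (96, 5.8987)]  |A|=2821.8198
4. ⊥bis P0·P3 via (25.585,28.955): [(38.0292, 34.2745) (0, 18.0181) (0, 0) (96, 0) (96, 5.8987)]  |A|=2158.7602
5. ⊥bis P0·P4 via (47.325,23.74): [(34.773, 32.8826) (0, 18.0181) (0, 0) (79.918, 0)]  |A|=1627.2282
6. ⊥bis P0·P5 via (23.275,20.365): [(36.3426, 31.7393) (0, 0.106) (0, 0) (79.918, 0)]  |A|=1270.1976
7. canonical 4-gon: [(36.3426, 31.7393) (0, 0.106) (0, 0) (79.918, 0)]
8. shoelace: 1270.1976

Area of P0's cell: 1270.1976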